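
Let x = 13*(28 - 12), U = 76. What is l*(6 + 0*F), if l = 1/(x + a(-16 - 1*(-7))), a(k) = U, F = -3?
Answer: 3/142 ≈ 0.021127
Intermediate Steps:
a(k) = 76
x = 208 (x = 13*16 = 208)
l = 1/284 (l = 1/(208 + 76) = 1/284 ≈ 0.0035211)
l*(6 + 0*F) = (6 + 0*(-3))/284 = (6 + 0)/284 = (1/284)*6 = 3/142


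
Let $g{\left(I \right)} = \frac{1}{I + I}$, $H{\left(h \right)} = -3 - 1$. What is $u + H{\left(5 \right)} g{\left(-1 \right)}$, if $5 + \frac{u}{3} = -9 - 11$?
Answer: $-73$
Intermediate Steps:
$u = -75$ ($u = -15 + 3 \left(-9 - 11\right) = -15 + 3 \left(-20\right) = -15 - 60 = -75$)
$H{\left(h \right)} = -4$
$g{\left(I \right)} = \frac{1}{2 I}$
$u + H{\left(5 \right)} g{\left(-1 \right)} = -75 - 4 \frac{1}{2 \left(-1\right)} = -75 - 4 \cdot \frac{1}{2} \left(-1\right) = -75 - -2 = -75 + 2 = -73$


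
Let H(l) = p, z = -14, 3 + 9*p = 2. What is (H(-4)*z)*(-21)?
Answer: -98/3 ≈ -32.667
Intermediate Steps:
p = -⅑ (p = -⅓ + (⅑)*2 = -⅓ + 2/9 = -⅑ ≈ -0.11111)
H(l) = -⅑
(H(-4)*z)*(-21) = -⅑*(-14)*(-21) = (14/9)*(-21) = -98/3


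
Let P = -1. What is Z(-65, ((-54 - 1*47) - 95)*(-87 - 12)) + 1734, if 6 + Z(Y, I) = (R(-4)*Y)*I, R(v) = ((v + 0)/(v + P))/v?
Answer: 253980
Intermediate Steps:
R(v) = 1/(-1 + v) (R(v) = ((v + 0)/(v - 1))/v = (v/(-1 + v))/v = 1/(-1 + v))
Z(Y, I) = -6 - I*Y/5 (Z(Y, I) = -6 + (Y/(-1 - 4))*I = -6 + (Y/(-5))*I = -6 + (-Y/5)*I = -6 - I*Y/5)
Z(-65, ((-54 - 1*47) - 95)*(-87 - 12)) + 1734 = (-6 - 1/5*((-54 - 1*47) - 95)*(-87 - 12)*(-65)) + 1734 = (-6 - 1/5*((-54 - 47) - 95)*(-99)*(-65)) + 1734 = (-6 - 1/5*(-101 - 95)*(-99)*(-65)) + 1734 = (-6 - 1/5*(-196*(-99))*(-65)) + 1734 = (-6 - 1/5*19404*(-65)) + 1734 = (-6 + 252252) + 1734 = 252246 + 1734 = 253980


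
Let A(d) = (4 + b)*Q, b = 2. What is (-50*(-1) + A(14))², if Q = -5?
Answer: 400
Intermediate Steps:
A(d) = -30 (A(d) = (4 + 2)*(-5) = 6*(-5) = -30)
(-50*(-1) + A(14))² = (-50*(-1) - 30)² = (50 - 30)² = 20² = 400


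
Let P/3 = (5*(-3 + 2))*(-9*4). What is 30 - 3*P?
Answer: -1590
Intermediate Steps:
P = 540 (P = 3*((5*(-3 + 2))*(-9*4)) = 3*((5*(-1))*(-36)) = 3*(-5*(-36)) = 3*180 = 540)
30 - 3*P = 30 - 3*540 = 30 - 1620 = -1590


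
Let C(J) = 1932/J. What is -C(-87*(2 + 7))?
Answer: 644/261 ≈ 2.4674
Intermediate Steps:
-C(-87*(2 + 7)) = -1932/((-87*(2 + 7))) = -1932/((-87*9)) = -1932/(-783) = -1932*(-1)/783 = -1*(-644/261) = 644/261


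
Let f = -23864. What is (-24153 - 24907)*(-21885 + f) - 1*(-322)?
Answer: 2244446262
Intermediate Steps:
(-24153 - 24907)*(-21885 + f) - 1*(-322) = (-24153 - 24907)*(-21885 - 23864) - 1*(-322) = -49060*(-45749) + 322 = 2244445940 + 322 = 2244446262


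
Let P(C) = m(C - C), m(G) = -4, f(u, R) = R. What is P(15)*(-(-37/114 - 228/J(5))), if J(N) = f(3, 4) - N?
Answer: 51910/57 ≈ 910.70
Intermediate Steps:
P(C) = -4
J(N) = 4 - N
P(15)*(-(-37/114 - 228/J(5))) = -(-4)*(-37/114 - 228/(4 - 1*5)) = -(-4)*(-37*1/114 - 228/(4 - 5)) = -(-4)*(-37/114 - 228/(-1)) = -(-4)*(-37/114 - 228*(-1)) = -(-4)*(-37/114 + 228) = -(-4)*25955/114 = -4*(-25955/114) = 51910/57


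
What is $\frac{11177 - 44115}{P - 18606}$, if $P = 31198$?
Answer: $- \frac{16469}{6296} \approx -2.6158$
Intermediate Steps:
$\frac{11177 - 44115}{P - 18606} = \frac{11177 - 44115}{31198 - 18606} = - \frac{32938}{12592} = \left(-32938\right) \frac{1}{12592} = - \frac{16469}{6296}$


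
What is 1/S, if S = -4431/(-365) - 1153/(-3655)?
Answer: 53363/664646 ≈ 0.080288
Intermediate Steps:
S = 664646/53363 (S = -4431*(-1/365) - 1153*(-1/3655) = 4431/365 + 1153/3655 = 664646/53363 ≈ 12.455)
1/S = 1/(664646/53363) = 53363/664646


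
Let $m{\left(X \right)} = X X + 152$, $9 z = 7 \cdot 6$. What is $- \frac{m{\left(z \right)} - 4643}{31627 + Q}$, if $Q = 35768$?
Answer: $\frac{40223}{606555} \approx 0.066314$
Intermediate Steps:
$z = \frac{14}{3}$ ($z = \frac{7 \cdot 6}{9} = \frac{1}{9} \cdot 42 = \frac{14}{3} \approx 4.6667$)
$m{\left(X \right)} = 152 + X^{2}$ ($m{\left(X \right)} = X^{2} + 152 = 152 + X^{2}$)
$- \frac{m{\left(z \right)} - 4643}{31627 + Q} = - \frac{\left(152 + \left(\frac{14}{3}\right)^{2}\right) - 4643}{31627 + 35768} = - \frac{\left(152 + \frac{196}{9}\right) - 4643}{67395} = - \frac{\frac{1564}{9} - 4643}{67395} = - \frac{-40223}{9 \cdot 67395} = \left(-1\right) \left(- \frac{40223}{606555}\right) = \frac{40223}{606555}$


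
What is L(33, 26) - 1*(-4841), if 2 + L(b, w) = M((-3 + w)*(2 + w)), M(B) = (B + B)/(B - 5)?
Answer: 3093409/639 ≈ 4841.0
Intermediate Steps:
M(B) = 2*B/(-5 + B) (M(B) = (2*B)/(-5 + B) = 2*B/(-5 + B))
L(b, w) = -2 + 2*(-3 + w)*(2 + w)/(-5 + (-3 + w)*(2 + w)) (L(b, w) = -2 + 2*((-3 + w)*(2 + w))/(-5 + (-3 + w)*(2 + w)) = -2 + 2*(-3 + w)*(2 + w)/(-5 + (-3 + w)*(2 + w)))
L(33, 26) - 1*(-4841) = 10/(-11 + 26² - 1*26) - 1*(-4841) = 10/(-11 + 676 - 26) + 4841 = 10/639 + 4841 = 3093409/639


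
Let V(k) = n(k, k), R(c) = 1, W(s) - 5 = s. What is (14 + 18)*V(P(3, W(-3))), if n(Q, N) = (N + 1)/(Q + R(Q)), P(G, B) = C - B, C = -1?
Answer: 32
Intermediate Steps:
W(s) = 5 + s
P(G, B) = -1 - B
n(Q, N) = (1 + N)/(1 + Q) (n(Q, N) = (N + 1)/(Q + 1) = (1 + N)/(1 + Q))
V(k) = 1 (V(k) = (1 + k)/(1 + k) = 1)
(14 + 18)*V(P(3, W(-3))) = (14 + 18)*1 = 32*1 = 32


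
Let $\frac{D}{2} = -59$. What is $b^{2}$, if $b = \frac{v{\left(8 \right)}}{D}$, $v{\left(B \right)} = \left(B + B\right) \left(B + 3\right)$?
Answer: $\frac{7744}{3481} \approx 2.2246$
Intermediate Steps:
$D = -118$ ($D = 2 \left(-59\right) = -118$)
$v{\left(B \right)} = 2 B \left(3 + B\right)$
$b = - \frac{88}{59}$ ($b = \frac{2 \cdot 8 \left(3 + 8\right)}{-118} = 2 \cdot 8 \cdot 11 \left(- \frac{1}{118}\right) = 176 \left(- \frac{1}{118}\right) = - \frac{88}{59} \approx -1.4915$)
$b^{2} = \left(- \frac{88}{59}\right)^{2} = \frac{7744}{3481}$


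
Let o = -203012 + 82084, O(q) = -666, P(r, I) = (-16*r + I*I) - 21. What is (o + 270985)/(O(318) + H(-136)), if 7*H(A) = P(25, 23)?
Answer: -116711/506 ≈ -230.65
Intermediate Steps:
P(r, I) = -21 + I**2 - 16*r (P(r, I) = (-16*r + I**2) - 21 = (I**2 - 16*r) - 21 = -21 + I**2 - 16*r)
H(A) = 108/7 (H(A) = (-21 + 23**2 - 16*25)/7 = (-21 + 529 - 400)/7 = (1/7)*108 = 108/7)
o = -120928
(o + 270985)/(O(318) + H(-136)) = (-120928 + 270985)/(-666 + 108/7) = 150057/(-4554/7) = 150057*(-7/4554) = -116711/506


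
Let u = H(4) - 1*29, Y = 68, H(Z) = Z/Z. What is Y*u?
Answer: -1904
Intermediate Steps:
H(Z) = 1
u = -28 (u = 1 - 1*29 = 1 - 29 = -28)
Y*u = 68*(-28) = -1904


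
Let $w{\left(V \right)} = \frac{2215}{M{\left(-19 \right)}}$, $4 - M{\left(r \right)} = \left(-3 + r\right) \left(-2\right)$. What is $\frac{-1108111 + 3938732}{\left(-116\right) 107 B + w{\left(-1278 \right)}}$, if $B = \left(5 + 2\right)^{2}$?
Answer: $- \frac{22644968}{4865947} \approx -4.6538$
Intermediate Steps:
$M{\left(r \right)} = -2 + 2 r$ ($M{\left(r \right)} = 4 - \left(-3 + r\right) \left(-2\right) = 4 - \left(6 - 2 r\right) = 4 + \left(-6 + 2 r\right) = -2 + 2 r$)
$w{\left(V \right)} = - \frac{443}{8}$ ($w{\left(V \right)} = \frac{2215}{-2 + 2 \left(-19\right)} = \frac{2215}{-2 - 38} = \frac{2215}{-40} = 2215 \left(- \frac{1}{40}\right) = - \frac{443}{8}$)
$B = 49$ ($B = 7^{2} = 49$)
$\frac{-1108111 + 3938732}{\left(-116\right) 107 B + w{\left(-1278 \right)}} = \frac{-1108111 + 3938732}{\left(-116\right) 107 \cdot 49 - \frac{443}{8}} = \frac{2830621}{\left(-12412\right) 49 - \frac{443}{8}} = \frac{2830621}{-608188 - \frac{443}{8}} = \frac{2830621}{- \frac{4865947}{8}} = 2830621 \left(- \frac{8}{4865947}\right) = - \frac{22644968}{4865947}$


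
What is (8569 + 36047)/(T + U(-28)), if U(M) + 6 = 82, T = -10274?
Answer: -22308/5099 ≈ -4.3750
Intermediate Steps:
U(M) = 76 (U(M) = -6 + 82 = 76)
(8569 + 36047)/(T + U(-28)) = (8569 + 36047)/(-10274 + 76) = 44616/(-10198) = 44616*(-1/10198) = -22308/5099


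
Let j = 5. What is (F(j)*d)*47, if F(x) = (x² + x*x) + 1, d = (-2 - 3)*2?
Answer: -23970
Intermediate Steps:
d = -10 (d = -5*2 = -10)
F(x) = 1 + 2*x² (F(x) = (x² + x²) + 1 = 2*x² + 1 = 1 + 2*x²)
(F(j)*d)*47 = ((1 + 2*5²)*(-10))*47 = ((1 + 2*25)*(-10))*47 = ((1 + 50)*(-10))*47 = (51*(-10))*47 = -510*47 = -23970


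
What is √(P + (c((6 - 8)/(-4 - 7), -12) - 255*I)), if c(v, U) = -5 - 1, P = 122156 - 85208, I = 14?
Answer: 18*√103 ≈ 182.68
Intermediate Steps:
P = 36948
c(v, U) = -6
√(P + (c((6 - 8)/(-4 - 7), -12) - 255*I)) = √(36948 + (-6 - 255*14)) = √(36948 + (-6 - 3570)) = √(36948 - 3576) = √33372 = 18*√103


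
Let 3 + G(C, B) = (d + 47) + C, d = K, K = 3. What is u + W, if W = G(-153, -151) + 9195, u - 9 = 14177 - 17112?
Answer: 6163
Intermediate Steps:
d = 3
G(C, B) = 47 + C (G(C, B) = -3 + ((3 + 47) + C) = -3 + (50 + C) = 47 + C)
u = -2926 (u = 9 + (14177 - 17112) = 9 - 2935 = -2926)
W = 9089 (W = (47 - 153) + 9195 = -106 + 9195 = 9089)
u + W = -2926 + 9089 = 6163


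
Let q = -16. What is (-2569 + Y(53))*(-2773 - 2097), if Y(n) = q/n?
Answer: 663162510/53 ≈ 1.2512e+7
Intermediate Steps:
Y(n) = -16/n
(-2569 + Y(53))*(-2773 - 2097) = (-2569 - 16/53)*(-2773 - 2097) = (-2569 - 16*1/53)*(-4870) = (-2569 - 16/53)*(-4870) = -136173/53*(-4870) = 663162510/53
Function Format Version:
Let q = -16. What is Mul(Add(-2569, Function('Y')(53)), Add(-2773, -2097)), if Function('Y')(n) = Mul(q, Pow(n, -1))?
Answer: Rational(663162510, 53) ≈ 1.2512e+7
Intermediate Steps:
Function('Y')(n) = Mul(-16, Pow(n, -1))
Mul(Add(-2569, Function('Y')(53)), Add(-2773, -2097)) = Mul(Add(-2569, Mul(-16, Pow(53, -1))), Add(-2773, -2097)) = Mul(Add(-2569, Mul(-16, Rational(1, 53))), -4870) = Mul(Add(-2569, Rational(-16, 53)), -4870) = Mul(Rational(-136173, 53), -4870) = Rational(663162510, 53)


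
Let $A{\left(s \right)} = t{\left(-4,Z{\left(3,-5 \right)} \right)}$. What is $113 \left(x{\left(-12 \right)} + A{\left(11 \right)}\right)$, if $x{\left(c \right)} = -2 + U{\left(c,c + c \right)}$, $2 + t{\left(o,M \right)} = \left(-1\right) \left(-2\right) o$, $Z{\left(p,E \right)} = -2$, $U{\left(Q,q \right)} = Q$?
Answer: $-2712$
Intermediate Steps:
$t{\left(o,M \right)} = -2 + 2 o$ ($t{\left(o,M \right)} = -2 + \left(-1\right) \left(-2\right) o = -2 + 2 o$)
$x{\left(c \right)} = -2 + c$
$A{\left(s \right)} = -10$ ($A{\left(s \right)} = -2 + 2 \left(-4\right) = -2 - 8 = -10$)
$113 \left(x{\left(-12 \right)} + A{\left(11 \right)}\right) = 113 \left(\left(-2 - 12\right) - 10\right) = 113 \left(-14 - 10\right) = 113 \left(-24\right) = -2712$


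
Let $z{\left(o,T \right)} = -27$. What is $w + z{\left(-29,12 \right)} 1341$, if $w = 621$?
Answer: $-35586$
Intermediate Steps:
$w + z{\left(-29,12 \right)} 1341 = 621 - 36207 = -35586$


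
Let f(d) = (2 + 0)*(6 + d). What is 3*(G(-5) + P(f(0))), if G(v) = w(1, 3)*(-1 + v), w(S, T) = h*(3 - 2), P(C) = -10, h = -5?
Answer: 60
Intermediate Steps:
f(d) = 12 + 2*d (f(d) = 2*(6 + d) = 12 + 2*d)
w(S, T) = -5 (w(S, T) = -5*(3 - 2) = -5*1 = -5)
G(v) = 5 - 5*v (G(v) = -5*(-1 + v) = 5 - 5*v)
3*(G(-5) + P(f(0))) = 3*((5 - 5*(-5)) - 10) = 3*((5 + 25) - 10) = 3*(30 - 10) = 3*20 = 60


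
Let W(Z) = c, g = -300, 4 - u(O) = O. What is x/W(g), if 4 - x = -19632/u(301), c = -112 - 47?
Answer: 116/297 ≈ 0.39057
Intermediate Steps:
u(O) = 4 - O
c = -159
W(Z) = -159
x = -6148/99 (x = 4 - (-19632)/(4 - 1*301) = 4 - (-19632)/(4 - 301) = 4 - (-19632)/(-297) = 4 - (-19632)*(-1)/297 = 4 - 1*6544/99 = 4 - 6544/99 = -6148/99 ≈ -62.101)
x/W(g) = -6148/99/(-159) = -6148/99*(-1/159) = 116/297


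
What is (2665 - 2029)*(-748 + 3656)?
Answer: 1849488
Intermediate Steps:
(2665 - 2029)*(-748 + 3656) = 636*2908 = 1849488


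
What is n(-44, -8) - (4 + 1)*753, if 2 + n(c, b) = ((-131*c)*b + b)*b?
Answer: 365193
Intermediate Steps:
n(c, b) = -2 + b*(b - 131*b*c) (n(c, b) = -2 + ((-131*c)*b + b)*b = -2 + (-131*b*c + b)*b = -2 + (b - 131*b*c)*b = -2 + b*(b - 131*b*c))
n(-44, -8) - (4 + 1)*753 = (-2 + (-8)**2 - 131*(-44)*(-8)**2) - (4 + 1)*753 = (-2 + 64 - 131*(-44)*64) - 5*753 = (-2 + 64 + 368896) - 1*3765 = 368958 - 3765 = 365193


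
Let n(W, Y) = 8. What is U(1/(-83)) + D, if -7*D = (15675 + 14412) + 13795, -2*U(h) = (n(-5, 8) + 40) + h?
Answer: -7312293/1162 ≈ -6292.9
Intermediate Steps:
U(h) = -24 - h/2 (U(h) = -((8 + 40) + h)/2 = -(48 + h)/2 = -24 - h/2)
D = -43882/7 (D = -((15675 + 14412) + 13795)/7 = -(30087 + 13795)/7 = -⅐*43882 = -43882/7 ≈ -6268.9)
U(1/(-83)) + D = (-24 - ½/(-83)) - 43882/7 = (-24 - ½*(-1/83)) - 43882/7 = (-24 + 1/166) - 43882/7 = -3983/166 - 43882/7 = -7312293/1162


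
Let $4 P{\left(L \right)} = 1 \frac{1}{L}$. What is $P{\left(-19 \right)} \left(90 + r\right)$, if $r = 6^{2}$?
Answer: $- \frac{63}{38} \approx -1.6579$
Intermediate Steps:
$P{\left(L \right)} = \frac{1}{4 L}$ ($P{\left(L \right)} = \frac{1 \frac{1}{L}}{4} = \frac{1}{4 L}$)
$r = 36$
$P{\left(-19 \right)} \left(90 + r\right) = \frac{1}{4 \left(-19\right)} \left(90 + 36\right) = \frac{1}{4} \left(- \frac{1}{19}\right) 126 = \left(- \frac{1}{76}\right) 126 = - \frac{63}{38}$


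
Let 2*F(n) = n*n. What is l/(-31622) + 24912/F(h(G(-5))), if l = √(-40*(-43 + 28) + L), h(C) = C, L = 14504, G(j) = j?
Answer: 49824/25 - 8*√59/15811 ≈ 1993.0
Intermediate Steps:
F(n) = n²/2 (F(n) = (n*n)/2 = n²/2)
l = 16*√59 (l = √(-40*(-43 + 28) + 14504) = √(-40*(-15) + 14504) = √(600 + 14504) = √15104 = 16*√59 ≈ 122.90)
l/(-31622) + 24912/F(h(G(-5))) = (16*√59)/(-31622) + 24912/(((½)*(-5)²)) = (16*√59)*(-1/31622) + 24912/(((½)*25)) = -8*√59/15811 + 24912/(25/2) = -8*√59/15811 + 24912*(2/25) = -8*√59/15811 + 49824/25 = 49824/25 - 8*√59/15811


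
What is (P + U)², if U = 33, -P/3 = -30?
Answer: 15129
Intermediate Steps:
P = 90 (P = -3*(-30) = 90)
(P + U)² = (90 + 33)² = 123² = 15129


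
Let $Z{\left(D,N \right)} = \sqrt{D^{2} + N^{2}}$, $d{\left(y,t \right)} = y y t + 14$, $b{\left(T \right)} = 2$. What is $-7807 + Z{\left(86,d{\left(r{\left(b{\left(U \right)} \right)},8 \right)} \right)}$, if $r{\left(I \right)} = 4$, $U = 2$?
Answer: $-7807 + 2 \sqrt{6890} \approx -7641.0$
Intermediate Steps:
$d{\left(y,t \right)} = 14 + t y^{2}$ ($d{\left(y,t \right)} = y^{2} t + 14 = t y^{2} + 14 = 14 + t y^{2}$)
$-7807 + Z{\left(86,d{\left(r{\left(b{\left(U \right)} \right)},8 \right)} \right)} = -7807 + \sqrt{86^{2} + \left(14 + 8 \cdot 4^{2}\right)^{2}} = -7807 + \sqrt{7396 + \left(14 + 8 \cdot 16\right)^{2}} = -7807 + \sqrt{7396 + \left(14 + 128\right)^{2}} = -7807 + \sqrt{7396 + 142^{2}} = -7807 + \sqrt{7396 + 20164} = -7807 + \sqrt{27560} = -7807 + 2 \sqrt{6890}$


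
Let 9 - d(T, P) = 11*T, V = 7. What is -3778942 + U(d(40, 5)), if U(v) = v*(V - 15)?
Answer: -3775494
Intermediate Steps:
d(T, P) = 9 - 11*T
U(v) = -8*v (U(v) = v*(7 - 15) = v*(-8) = -8*v)
-3778942 + U(d(40, 5)) = -3778942 - 8*(9 - 11*40) = -3778942 - 8*(9 - 440) = -3778942 - 8*(-431) = -3778942 + 3448 = -3775494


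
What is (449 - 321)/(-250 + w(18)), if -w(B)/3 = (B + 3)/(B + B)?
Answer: -512/1007 ≈ -0.50844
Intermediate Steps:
w(B) = -3*(3 + B)/(2*B) (w(B) = -3*(B + 3)/(B + B) = -3*(3 + B)/(2*B))
(449 - 321)/(-250 + w(18)) = (449 - 321)/(-250 + (3/2)*(-3 - 1*18)/18) = 128/(-250 + (3/2)*(1/18)*(-3 - 18)) = 128/(-250 + (3/2)*(1/18)*(-21)) = 128/(-250 - 7/4) = 128/(-1007/4) = 128*(-4/1007) = -512/1007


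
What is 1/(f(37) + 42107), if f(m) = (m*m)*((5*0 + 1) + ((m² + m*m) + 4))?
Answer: 1/3797274 ≈ 2.6335e-7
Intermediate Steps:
f(m) = m²*(5 + 2*m²) (f(m) = m²*((0 + 1) + ((m² + m²) + 4)) = m²*(1 + (2*m² + 4)) = m²*(1 + (4 + 2*m²)) = m²*(5 + 2*m²))
1/(f(37) + 42107) = 1/(37²*(5 + 2*37²) + 42107) = 1/(1369*(5 + 2*1369) + 42107) = 1/(1369*(5 + 2738) + 42107) = 1/(1369*2743 + 42107) = 1/(3755167 + 42107) = 1/3797274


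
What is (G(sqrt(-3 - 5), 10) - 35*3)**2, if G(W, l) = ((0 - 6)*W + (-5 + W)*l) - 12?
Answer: 27761 - 2672*I*sqrt(2) ≈ 27761.0 - 3778.8*I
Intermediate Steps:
G(W, l) = -12 - 6*W + l*(-5 + W) (G(W, l) = (-6*W + l*(-5 + W)) - 12 = -12 - 6*W + l*(-5 + W))
(G(sqrt(-3 - 5), 10) - 35*3)**2 = ((-12 - 6*sqrt(-3 - 5) - 5*10 + sqrt(-3 - 5)*10) - 35*3)**2 = ((-12 - 12*I*sqrt(2) - 50 + sqrt(-8)*10) - 105)**2 = ((-12 - 12*I*sqrt(2) - 50 + (2*I*sqrt(2))*10) - 105)**2 = ((-12 - 12*I*sqrt(2) - 50 + 20*I*sqrt(2)) - 105)**2 = ((-62 + 8*I*sqrt(2)) - 105)**2 = (-167 + 8*I*sqrt(2))**2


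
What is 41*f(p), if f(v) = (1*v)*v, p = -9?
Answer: 3321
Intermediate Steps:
f(v) = v**2 (f(v) = v*v = v**2)
41*f(p) = 41*(-9)**2 = 41*81 = 3321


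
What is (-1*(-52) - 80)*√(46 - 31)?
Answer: -28*√15 ≈ -108.44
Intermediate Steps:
(-1*(-52) - 80)*√(46 - 31) = (52 - 80)*√15 = -28*√15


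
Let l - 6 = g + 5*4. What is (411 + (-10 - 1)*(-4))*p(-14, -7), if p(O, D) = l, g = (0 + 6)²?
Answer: 28210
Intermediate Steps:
g = 36 (g = 6² = 36)
l = 62 (l = 6 + (36 + 5*4) = 6 + (36 + 20) = 6 + 56 = 62)
p(O, D) = 62
(411 + (-10 - 1)*(-4))*p(-14, -7) = (411 + (-10 - 1)*(-4))*62 = (411 - 11*(-4))*62 = (411 + 44)*62 = 455*62 = 28210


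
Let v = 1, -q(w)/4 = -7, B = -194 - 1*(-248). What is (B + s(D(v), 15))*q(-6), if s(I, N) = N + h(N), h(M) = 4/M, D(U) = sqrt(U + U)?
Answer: 29092/15 ≈ 1939.5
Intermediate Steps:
B = 54 (B = -194 + 248 = 54)
q(w) = 28 (q(w) = -4*(-7) = 28)
D(U) = sqrt(2)*sqrt(U) (D(U) = sqrt(2*U) = sqrt(2)*sqrt(U))
s(I, N) = N + 4/N
(B + s(D(v), 15))*q(-6) = (54 + (15 + 4/15))*28 = (54 + 229/15)*28 = (1039/15)*28 = 29092/15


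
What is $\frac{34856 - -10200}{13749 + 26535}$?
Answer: $\frac{11264}{10071} \approx 1.1185$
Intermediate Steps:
$\frac{34856 - -10200}{13749 + 26535} = \frac{34856 + 10200}{40284} = 45056 \cdot \frac{1}{40284} = \frac{11264}{10071}$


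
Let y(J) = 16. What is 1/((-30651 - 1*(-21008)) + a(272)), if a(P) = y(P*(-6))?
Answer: -1/9627 ≈ -0.00010387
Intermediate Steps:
a(P) = 16
1/((-30651 - 1*(-21008)) + a(272)) = 1/((-30651 - 1*(-21008)) + 16) = 1/((-30651 + 21008) + 16) = 1/(-9643 + 16) = 1/(-9627) = -1/9627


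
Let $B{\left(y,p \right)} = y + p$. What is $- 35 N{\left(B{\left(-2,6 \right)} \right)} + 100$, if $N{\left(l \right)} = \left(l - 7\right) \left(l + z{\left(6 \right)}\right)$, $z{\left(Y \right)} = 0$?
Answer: $520$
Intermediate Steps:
$B{\left(y,p \right)} = p + y$
$N{\left(l \right)} = l \left(-7 + l\right)$ ($N{\left(l \right)} = \left(l - 7\right) \left(l + 0\right) = \left(-7 + l\right) l = l \left(-7 + l\right)$)
$- 35 N{\left(B{\left(-2,6 \right)} \right)} + 100 = - 35 \left(6 - 2\right) \left(-7 + \left(6 - 2\right)\right) + 100 = - 35 \cdot 4 \left(-7 + 4\right) + 100 = - 35 \cdot 4 \left(-3\right) + 100 = \left(-35\right) \left(-12\right) + 100 = 420 + 100 = 520$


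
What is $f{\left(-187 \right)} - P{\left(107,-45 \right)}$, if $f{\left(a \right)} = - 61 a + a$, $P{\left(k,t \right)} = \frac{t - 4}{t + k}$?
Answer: $\frac{695689}{62} \approx 11221.0$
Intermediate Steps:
$P{\left(k,t \right)} = \frac{-4 + t}{k + t}$ ($P{\left(k,t \right)} = \frac{t + \left(-42 + 38\right)}{k + t} = \frac{t - 4}{k + t} = \frac{-4 + t}{k + t}$)
$f{\left(a \right)} = - 60 a$
$f{\left(-187 \right)} - P{\left(107,-45 \right)} = \left(-60\right) \left(-187\right) - \frac{-4 - 45}{107 - 45} = 11220 - \frac{1}{62} \left(-49\right) = 11220 - - \frac{49}{62} = 11220 + \frac{49}{62} = \frac{695689}{62}$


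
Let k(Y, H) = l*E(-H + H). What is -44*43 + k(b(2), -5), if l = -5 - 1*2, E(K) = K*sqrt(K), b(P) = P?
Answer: -1892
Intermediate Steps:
E(K) = K**(3/2)
l = -7 (l = -5 - 2 = -7)
k(Y, H) = 0 (k(Y, H) = -7*(-H + H)**(3/2) = -7*0**(3/2) = -7*0 = 0)
-44*43 + k(b(2), -5) = -44*43 + 0 = -1892 + 0 = -1892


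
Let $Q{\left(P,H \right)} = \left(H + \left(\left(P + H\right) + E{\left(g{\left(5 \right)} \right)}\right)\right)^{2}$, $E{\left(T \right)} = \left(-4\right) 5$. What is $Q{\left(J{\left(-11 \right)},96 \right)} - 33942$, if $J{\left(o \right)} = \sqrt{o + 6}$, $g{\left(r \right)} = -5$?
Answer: $-4363 + 344 i \sqrt{5} \approx -4363.0 + 769.21 i$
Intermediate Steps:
$J{\left(o \right)} = \sqrt{6 + o}$
$E{\left(T \right)} = -20$
$Q{\left(P,H \right)} = \left(-20 + P + 2 H\right)^{2}$ ($Q{\left(P,H \right)} = \left(H - \left(20 - H - P\right)\right)^{2} = \left(H + \left(-20 + H + P\right)\right)^{2} = \left(-20 + P + 2 H\right)^{2}$)
$Q{\left(J{\left(-11 \right)},96 \right)} - 33942 = \left(-20 + \sqrt{6 - 11} + 2 \cdot 96\right)^{2} - 33942 = \left(-20 + \sqrt{-5} + 192\right)^{2} - 33942 = \left(-20 + i \sqrt{5} + 192\right)^{2} - 33942 = \left(172 + i \sqrt{5}\right)^{2} - 33942 = -33942 + \left(172 + i \sqrt{5}\right)^{2}$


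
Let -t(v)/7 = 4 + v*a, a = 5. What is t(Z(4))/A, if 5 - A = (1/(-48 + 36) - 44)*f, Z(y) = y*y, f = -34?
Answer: 3528/8963 ≈ 0.39362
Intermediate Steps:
Z(y) = y²
t(v) = -28 - 35*v (t(v) = -7*(4 + v*5) = -7*(4 + 5*v) = -28 - 35*v)
A = -8963/6 (A = 5 - (1/(-48 + 36) - 44)*(-34) = 5 - (1/(-12) - 44)*(-34) = 5 - (-1/12 - 44)*(-34) = 5 - (-529)*(-34)/12 = 5 - 1*8993/6 = 5 - 8993/6 = -8963/6 ≈ -1493.8)
t(Z(4))/A = (-28 - 35*4²)/(-8963/6) = (-28 - 35*16)*(-6/8963) = (-28 - 560)*(-6/8963) = -588*(-6/8963) = 3528/8963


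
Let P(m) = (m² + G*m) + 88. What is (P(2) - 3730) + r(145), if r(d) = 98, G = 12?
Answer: -3516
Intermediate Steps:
P(m) = 88 + m² + 12*m (P(m) = (m² + 12*m) + 88 = 88 + m² + 12*m)
(P(2) - 3730) + r(145) = ((88 + 2² + 12*2) - 3730) + 98 = ((88 + 4 + 24) - 3730) + 98 = (116 - 3730) + 98 = -3614 + 98 = -3516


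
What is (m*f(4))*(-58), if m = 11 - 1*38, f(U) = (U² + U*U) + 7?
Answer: 61074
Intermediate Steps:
f(U) = 7 + 2*U² (f(U) = (U² + U²) + 7 = 2*U² + 7 = 7 + 2*U²)
m = -27 (m = 11 - 38 = -27)
(m*f(4))*(-58) = -27*(7 + 2*4²)*(-58) = -27*(7 + 2*16)*(-58) = -27*(7 + 32)*(-58) = -27*39*(-58) = -1053*(-58) = 61074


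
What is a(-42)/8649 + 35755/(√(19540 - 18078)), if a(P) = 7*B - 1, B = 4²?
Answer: 37/2883 + 35755*√1462/1462 ≈ 935.12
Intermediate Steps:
B = 16
a(P) = 111 (a(P) = 7*16 - 1 = 112 - 1 = 111)
a(-42)/8649 + 35755/(√(19540 - 18078)) = 111/8649 + 35755/(√(19540 - 18078)) = 111*(1/8649) + 35755/(√1462) = 37/2883 + 35755*(√1462/1462) = 37/2883 + 35755*√1462/1462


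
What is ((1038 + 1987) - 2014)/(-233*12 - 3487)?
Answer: -1011/6283 ≈ -0.16091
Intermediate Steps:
((1038 + 1987) - 2014)/(-233*12 - 3487) = (3025 - 2014)/(-2796 - 3487) = 1011/(-6283) = 1011*(-1/6283) = -1011/6283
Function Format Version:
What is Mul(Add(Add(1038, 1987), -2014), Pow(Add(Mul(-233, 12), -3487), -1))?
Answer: Rational(-1011, 6283) ≈ -0.16091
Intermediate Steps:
Mul(Add(Add(1038, 1987), -2014), Pow(Add(Mul(-233, 12), -3487), -1)) = Mul(Add(3025, -2014), Pow(Add(-2796, -3487), -1)) = Mul(1011, Pow(-6283, -1)) = Mul(1011, Rational(-1, 6283)) = Rational(-1011, 6283)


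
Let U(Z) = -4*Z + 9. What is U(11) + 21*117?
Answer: 2422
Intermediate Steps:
U(Z) = 9 - 4*Z
U(11) + 21*117 = (9 - 4*11) + 21*117 = (9 - 44) + 2457 = -35 + 2457 = 2422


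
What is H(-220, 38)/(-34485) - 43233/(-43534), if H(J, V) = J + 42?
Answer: 1498639057/1501269990 ≈ 0.99825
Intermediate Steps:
H(J, V) = 42 + J
H(-220, 38)/(-34485) - 43233/(-43534) = (42 - 220)/(-34485) - 43233/(-43534) = -178*(-1/34485) - 43233*(-1/43534) = 178/34485 + 43233/43534 = 1498639057/1501269990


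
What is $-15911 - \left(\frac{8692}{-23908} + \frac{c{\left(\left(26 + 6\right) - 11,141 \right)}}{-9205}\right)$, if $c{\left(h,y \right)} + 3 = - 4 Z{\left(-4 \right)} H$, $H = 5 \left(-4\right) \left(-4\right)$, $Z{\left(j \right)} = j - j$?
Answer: $- \frac{875375948101}{55018285} \approx -15911.0$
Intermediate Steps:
$Z{\left(j \right)} = 0$
$H = 80$ ($H = \left(-20\right) \left(-4\right) = 80$)
$c{\left(h,y \right)} = -3$ ($c{\left(h,y \right)} = -3 + \left(-4\right) 0 \cdot 80 = -3 + 0 \cdot 80 = -3 + 0 = -3$)
$-15911 - \left(\frac{8692}{-23908} + \frac{c{\left(\left(26 + 6\right) - 11,141 \right)}}{-9205}\right) = -15911 - \left(\frac{8692}{-23908} - \frac{3}{-9205}\right) = -15911 - \left(8692 \left(- \frac{1}{23908}\right) - - \frac{3}{9205}\right) = -15911 - \left(- \frac{2173}{5977} + \frac{3}{9205}\right) = -15911 - - \frac{19984534}{55018285} = -15911 + \frac{19984534}{55018285} = - \frac{875375948101}{55018285}$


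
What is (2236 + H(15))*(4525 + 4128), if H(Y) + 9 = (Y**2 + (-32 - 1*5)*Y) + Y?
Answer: 16544536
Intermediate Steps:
H(Y) = -9 + Y**2 - 36*Y (H(Y) = -9 + ((Y**2 + (-32 - 1*5)*Y) + Y) = -9 + ((Y**2 + (-32 - 5)*Y) + Y) = -9 + ((Y**2 - 37*Y) + Y) = -9 + (Y**2 - 36*Y) = -9 + Y**2 - 36*Y)
(2236 + H(15))*(4525 + 4128) = (2236 + (-9 + 15**2 - 36*15))*(4525 + 4128) = (2236 + (-9 + 225 - 540))*8653 = (2236 - 324)*8653 = 1912*8653 = 16544536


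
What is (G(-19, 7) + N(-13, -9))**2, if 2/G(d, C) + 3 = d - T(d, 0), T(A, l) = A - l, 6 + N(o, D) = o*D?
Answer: 109561/9 ≈ 12173.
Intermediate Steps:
N(o, D) = -6 + D*o (N(o, D) = -6 + o*D = -6 + D*o)
G(d, C) = -2/3 (G(d, C) = 2/(-3 + (d - (d - 1*0))) = 2/(-3 + (d - (d + 0))) = 2/(-3 + (d - d)) = 2/(-3 + 0) = 2/(-3) = 2*(-1/3) = -2/3)
(G(-19, 7) + N(-13, -9))**2 = (-2/3 + (-6 - 9*(-13)))**2 = (-2/3 + (-6 + 117))**2 = (-2/3 + 111)**2 = (331/3)**2 = 109561/9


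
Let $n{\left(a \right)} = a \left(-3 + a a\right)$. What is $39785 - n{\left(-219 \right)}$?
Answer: $10542587$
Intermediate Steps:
$n{\left(a \right)} = a \left(-3 + a^{2}\right)$
$39785 - n{\left(-219 \right)} = 39785 - - 219 \left(-3 + \left(-219\right)^{2}\right) = 39785 - - 219 \left(-3 + 47961\right) = 39785 - \left(-219\right) 47958 = 39785 - -10502802 = 39785 + 10502802 = 10542587$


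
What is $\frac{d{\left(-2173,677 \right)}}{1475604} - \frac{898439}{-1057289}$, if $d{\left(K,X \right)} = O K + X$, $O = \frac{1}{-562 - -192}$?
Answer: $\frac{163597001736109}{192417251565240} \approx 0.85022$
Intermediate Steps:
$O = - \frac{1}{370}$ ($O = \frac{1}{-562 + 192} = \frac{1}{-370} = - \frac{1}{370} \approx -0.0027027$)
$d{\left(K,X \right)} = X - \frac{K}{370}$ ($d{\left(K,X \right)} = - \frac{K}{370} + X = X - \frac{K}{370}$)
$\frac{d{\left(-2173,677 \right)}}{1475604} - \frac{898439}{-1057289} = \frac{677 - - \frac{2173}{370}}{1475604} - \frac{898439}{-1057289} = \left(677 + \frac{2173}{370}\right) \frac{1}{1475604} - - \frac{898439}{1057289} = \frac{252663}{370} \cdot \frac{1}{1475604} + \frac{898439}{1057289} = \frac{84221}{181991160} + \frac{898439}{1057289} = \frac{163597001736109}{192417251565240}$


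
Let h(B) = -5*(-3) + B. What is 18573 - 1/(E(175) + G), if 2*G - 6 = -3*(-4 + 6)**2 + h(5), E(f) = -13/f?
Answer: 22510301/1212 ≈ 18573.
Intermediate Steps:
h(B) = 15 + B
G = 7 (G = 3 + (-3*(-4 + 6)**2 + (15 + 5))/2 = 3 + (-3*2**2 + 20)/2 = 3 + (-3*4 + 20)/2 = 3 + (-12 + 20)/2 = 3 + (1/2)*8 = 3 + 4 = 7)
18573 - 1/(E(175) + G) = 18573 - 1/(-13/175 + 7) = 18573 - 1/1212/175 = 18573 - 1*175/1212 = 18573 - 175/1212 = 22510301/1212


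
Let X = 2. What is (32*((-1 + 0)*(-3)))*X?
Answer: 192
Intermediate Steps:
(32*((-1 + 0)*(-3)))*X = (32*((-1 + 0)*(-3)))*2 = (32*(-1*(-3)))*2 = (32*3)*2 = 96*2 = 192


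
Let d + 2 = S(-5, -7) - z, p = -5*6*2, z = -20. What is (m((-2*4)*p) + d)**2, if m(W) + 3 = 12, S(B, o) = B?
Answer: 484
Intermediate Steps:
p = -60 (p = -30*2 = -60)
m(W) = 9 (m(W) = -3 + 12 = 9)
d = 13 (d = -2 + (-5 - 1*(-20)) = -2 + (-5 + 20) = -2 + 15 = 13)
(m((-2*4)*p) + d)**2 = (9 + 13)**2 = 22**2 = 484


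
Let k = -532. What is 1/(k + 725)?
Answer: 1/193 ≈ 0.0051813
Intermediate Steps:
1/(k + 725) = 1/(-532 + 725) = 1/193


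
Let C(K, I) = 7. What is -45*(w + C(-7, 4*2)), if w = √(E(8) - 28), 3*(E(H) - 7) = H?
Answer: -315 - 15*I*√165 ≈ -315.0 - 192.68*I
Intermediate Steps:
E(H) = 7 + H/3
w = I*√165/3 (w = √((7 + (⅓)*8) - 28) = √((7 + 8/3) - 28) = √(29/3 - 28) = √(-55/3) = I*√165/3 ≈ 4.2817*I)
-45*(w + C(-7, 4*2)) = -45*(I*√165/3 + 7) = -45*(7 + I*√165/3) = -315 - 15*I*√165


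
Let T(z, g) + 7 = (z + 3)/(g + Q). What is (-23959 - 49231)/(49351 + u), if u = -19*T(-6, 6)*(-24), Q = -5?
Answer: -73190/44791 ≈ -1.6340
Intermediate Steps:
T(z, g) = -7 + (3 + z)/(-5 + g) (T(z, g) = -7 + (z + 3)/(g - 5) = -7 + (3 + z)/(-5 + g))
u = -4560 (u = -19*(38 - 6 - 7*6)/(-5 + 6)*(-24) = -19*(38 - 6 - 42)/1*(-24) = -19*(-10)*(-24) = 190*(-24) = -4560)
(-23959 - 49231)/(49351 + u) = (-23959 - 49231)/(49351 - 4560) = -73190/44791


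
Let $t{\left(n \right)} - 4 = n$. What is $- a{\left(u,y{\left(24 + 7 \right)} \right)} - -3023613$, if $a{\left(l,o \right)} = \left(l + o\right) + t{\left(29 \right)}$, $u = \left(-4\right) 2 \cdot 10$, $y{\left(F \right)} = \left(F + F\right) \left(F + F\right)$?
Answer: $3019816$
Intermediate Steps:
$t{\left(n \right)} = 4 + n$
$y{\left(F \right)} = 4 F^{2}$ ($y{\left(F \right)} = 2 F 2 F = 4 F^{2}$)
$u = -80$ ($u = \left(-8\right) 10 = -80$)
$a{\left(l,o \right)} = 33 + l + o$ ($a{\left(l,o \right)} = \left(l + o\right) + \left(4 + 29\right) = \left(l + o\right) + 33 = 33 + l + o$)
$- a{\left(u,y{\left(24 + 7 \right)} \right)} - -3023613 = - (33 - 80 + 4 \left(24 + 7\right)^{2}) - -3023613 = - (33 - 80 + 4 \cdot 31^{2}) + 3023613 = - (33 - 80 + 4 \cdot 961) + 3023613 = - (33 - 80 + 3844) + 3023613 = \left(-1\right) 3797 + 3023613 = -3797 + 3023613 = 3019816$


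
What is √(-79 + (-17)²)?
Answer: √210 ≈ 14.491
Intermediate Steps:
√(-79 + (-17)²) = √(-79 + 289) = √210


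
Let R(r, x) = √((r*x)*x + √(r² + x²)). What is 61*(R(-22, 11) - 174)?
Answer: -10614 + 61*I*√(2662 - 11*√5) ≈ -10614.0 + 3132.7*I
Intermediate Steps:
R(r, x) = √(√(r² + x²) + r*x²) (R(r, x) = √(r*x² + √(r² + x²)) = √(√(r² + x²) + r*x²))
61*(R(-22, 11) - 174) = 61*(√(√((-22)² + 11²) - 22*11²) - 174) = 61*(√(√(484 + 121) - 22*121) - 174) = 61*(√(√605 - 2662) - 174) = 61*(√(11*√5 - 2662) - 174) = 61*(√(-2662 + 11*√5) - 174) = 61*(-174 + √(-2662 + 11*√5)) = -10614 + 61*√(-2662 + 11*√5)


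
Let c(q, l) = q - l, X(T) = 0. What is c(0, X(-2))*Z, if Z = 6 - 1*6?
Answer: 0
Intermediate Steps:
Z = 0 (Z = 6 - 6 = 0)
c(0, X(-2))*Z = (0 - 1*0)*0 = (0 + 0)*0 = 0*0 = 0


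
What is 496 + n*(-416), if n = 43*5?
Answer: -88944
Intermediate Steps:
n = 215
496 + n*(-416) = 496 + 215*(-416) = 496 - 89440 = -88944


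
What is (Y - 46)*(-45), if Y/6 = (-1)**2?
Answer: 1800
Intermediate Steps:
Y = 6 (Y = 6*(-1)**2 = 6*1 = 6)
(Y - 46)*(-45) = (6 - 46)*(-45) = -40*(-45) = 1800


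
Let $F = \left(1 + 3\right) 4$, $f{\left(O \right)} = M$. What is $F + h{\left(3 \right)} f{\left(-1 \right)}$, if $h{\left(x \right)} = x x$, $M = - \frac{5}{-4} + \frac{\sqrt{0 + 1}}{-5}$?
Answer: $\frac{509}{20} \approx 25.45$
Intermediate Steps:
$M = \frac{21}{20}$ ($M = \left(-5\right) \left(- \frac{1}{4}\right) + \sqrt{1} \left(- \frac{1}{5}\right) = \frac{5}{4} + 1 \left(- \frac{1}{5}\right) = \frac{5}{4} - \frac{1}{5} = \frac{21}{20} \approx 1.05$)
$f{\left(O \right)} = \frac{21}{20}$
$h{\left(x \right)} = x^{2}$
$F = 16$ ($F = 4 \cdot 4 = 16$)
$F + h{\left(3 \right)} f{\left(-1 \right)} = 16 + 3^{2} \cdot \frac{21}{20} = 16 + 9 \cdot \frac{21}{20} = 16 + \frac{189}{20} = \frac{509}{20}$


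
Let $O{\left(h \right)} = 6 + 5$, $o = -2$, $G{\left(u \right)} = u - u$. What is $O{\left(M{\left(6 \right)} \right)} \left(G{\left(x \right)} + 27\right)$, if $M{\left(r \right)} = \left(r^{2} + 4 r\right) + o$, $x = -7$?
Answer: $297$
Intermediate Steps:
$G{\left(u \right)} = 0$
$M{\left(r \right)} = -2 + r^{2} + 4 r$ ($M{\left(r \right)} = \left(r^{2} + 4 r\right) - 2 = -2 + r^{2} + 4 r$)
$O{\left(h \right)} = 11$
$O{\left(M{\left(6 \right)} \right)} \left(G{\left(x \right)} + 27\right) = 11 \left(0 + 27\right) = 11 \cdot 27 = 297$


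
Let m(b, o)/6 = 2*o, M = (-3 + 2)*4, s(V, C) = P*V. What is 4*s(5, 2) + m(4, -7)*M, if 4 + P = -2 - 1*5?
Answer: 116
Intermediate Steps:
P = -11 (P = -4 + (-2 - 1*5) = -4 + (-2 - 5) = -4 - 7 = -11)
s(V, C) = -11*V
M = -4 (M = -1*4 = -4)
m(b, o) = 12*o (m(b, o) = 6*(2*o) = 12*o)
4*s(5, 2) + m(4, -7)*M = 4*(-11*5) + (12*(-7))*(-4) = 4*(-55) - 84*(-4) = -220 + 336 = 116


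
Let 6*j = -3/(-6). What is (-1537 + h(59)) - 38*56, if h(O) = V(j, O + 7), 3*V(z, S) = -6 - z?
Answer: -132013/36 ≈ -3667.0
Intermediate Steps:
j = 1/12 (j = (-3/(-6))/6 = (-3*(-1/6))/6 = (1/6)*(1/2) = 1/12 ≈ 0.083333)
V(z, S) = -2 - z/3 (V(z, S) = (-6 - z)/3 = -2 - z/3)
h(O) = -73/36 (h(O) = -2 - 1/3*1/12 = -2 - 1/36 = -73/36)
(-1537 + h(59)) - 38*56 = (-1537 - 73/36) - 38*56 = -55405/36 - 2128 = -132013/36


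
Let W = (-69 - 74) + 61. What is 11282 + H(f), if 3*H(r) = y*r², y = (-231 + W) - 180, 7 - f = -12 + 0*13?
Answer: -144127/3 ≈ -48042.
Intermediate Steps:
f = 19 (f = 7 - (-12 + 0*13) = 7 - (-12 + 0) = 7 - 1*(-12) = 7 + 12 = 19)
W = -82 (W = -143 + 61 = -82)
y = -493 (y = (-231 - 82) - 180 = -313 - 180 = -493)
H(r) = -493*r²/3 (H(r) = (-493*r²)/3 = -493*r²/3)
11282 + H(f) = 11282 - 493/3*19² = 11282 - 493/3*361 = 11282 - 177973/3 = -144127/3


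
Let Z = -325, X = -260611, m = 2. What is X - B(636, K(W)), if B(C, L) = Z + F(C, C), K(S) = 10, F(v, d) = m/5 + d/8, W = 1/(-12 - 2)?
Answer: -2603659/10 ≈ -2.6037e+5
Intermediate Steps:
W = -1/14 (W = 1/(-14) = -1/14 ≈ -0.071429)
F(v, d) = 2/5 + d/8
B(C, L) = -1623/5 + C/8 (B(C, L) = -325 + (2/5 + C/8) = -1623/5 + C/8)
X - B(636, K(W)) = -260611 - (-1623/5 + (1/8)*636) = -260611 - (-1623/5 + 159/2) = -260611 - 1*(-2451/10) = -260611 + 2451/10 = -2603659/10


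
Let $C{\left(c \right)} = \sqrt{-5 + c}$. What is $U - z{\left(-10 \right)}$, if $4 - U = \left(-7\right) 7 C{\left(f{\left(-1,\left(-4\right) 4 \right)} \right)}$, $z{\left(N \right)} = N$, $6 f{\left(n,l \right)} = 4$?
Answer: $14 + \frac{49 i \sqrt{39}}{3} \approx 14.0 + 102.0 i$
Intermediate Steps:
$f{\left(n,l \right)} = \frac{2}{3}$ ($f{\left(n,l \right)} = \frac{1}{6} \cdot 4 = \frac{2}{3}$)
$U = 4 + \frac{49 i \sqrt{39}}{3}$ ($U = 4 - \left(-7\right) 7 \sqrt{-5 + \frac{2}{3}} = 4 - - 49 \sqrt{- \frac{13}{3}} = 4 - - 49 \frac{i \sqrt{39}}{3} = 4 - - \frac{49 i \sqrt{39}}{3} = 4 + \frac{49 i \sqrt{39}}{3} \approx 4.0 + 102.0 i$)
$U - z{\left(-10 \right)} = \left(4 + \frac{49 i \sqrt{39}}{3}\right) - -10 = \left(4 + \frac{49 i \sqrt{39}}{3}\right) + 10 = 14 + \frac{49 i \sqrt{39}}{3}$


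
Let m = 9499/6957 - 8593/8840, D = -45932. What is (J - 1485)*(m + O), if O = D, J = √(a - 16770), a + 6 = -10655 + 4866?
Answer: 7170616450041/105128 - 217291407577*I*√22565/4730760 ≈ 6.8208e+7 - 6.8997e+6*I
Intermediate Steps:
a = -5795 (a = -6 + (-10655 + 4866) = -6 - 5789 = -5795)
m = 1860743/4730760 (m = 9499*(1/6957) - 8593*1/8840 = 9499/6957 - 661/680 = 1860743/4730760 ≈ 0.39333)
J = I*√22565 (J = √(-5795 - 16770) = √(-22565) = I*√22565 ≈ 150.22*I)
O = -45932
(J - 1485)*(m + O) = (I*√22565 - 1485)*(1860743/4730760 - 45932) = (-1485 + I*√22565)*(-217291407577/4730760) = 7170616450041/105128 - 217291407577*I*√22565/4730760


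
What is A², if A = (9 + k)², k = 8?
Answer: 83521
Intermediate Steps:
A = 289 (A = (9 + 8)² = 17² = 289)
A² = 289² = 83521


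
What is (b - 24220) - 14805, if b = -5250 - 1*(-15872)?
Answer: -28403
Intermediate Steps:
b = 10622 (b = -5250 + 15872 = 10622)
(b - 24220) - 14805 = (10622 - 24220) - 14805 = -13598 - 14805 = -28403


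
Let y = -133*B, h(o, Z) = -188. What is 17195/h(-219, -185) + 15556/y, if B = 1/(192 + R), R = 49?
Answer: -707098183/25004 ≈ -28279.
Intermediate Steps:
B = 1/241 (B = 1/(192 + 49) = 1/241 ≈ 0.0041494)
y = -133/241 (y = -133*1/241 = -133/241 ≈ -0.55187)
17195/h(-219, -185) + 15556/y = 17195/(-188) + 15556/(-133/241) = 17195*(-1/188) + 15556*(-241/133) = -17195/188 - 3748996/133 = -707098183/25004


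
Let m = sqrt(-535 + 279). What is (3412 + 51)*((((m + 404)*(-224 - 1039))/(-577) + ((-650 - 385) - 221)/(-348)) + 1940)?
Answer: 491604578006/50199 + 69980304*I/577 ≈ 9.7931e+6 + 1.2128e+5*I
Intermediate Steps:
m = 16*I (m = sqrt(-256) = 16*I ≈ 16.0*I)
(3412 + 51)*((((m + 404)*(-224 - 1039))/(-577) + ((-650 - 385) - 221)/(-348)) + 1940) = (3412 + 51)*((((16*I + 404)*(-224 - 1039))/(-577) + ((-650 - 385) - 221)/(-348)) + 1940) = 3463*((((404 + 16*I)*(-1263))*(-1/577) + (-1035 - 221)*(-1/348)) + 1940) = 3463*(((-510252 - 20208*I)*(-1/577) - 1256*(-1/348)) + 1940) = 3463*(((510252/577 + 20208*I/577) + 314/87) + 1940) = 3463*((44573102/50199 + 20208*I/577) + 1940) = 3463*(141959162/50199 + 20208*I/577) = 491604578006/50199 + 69980304*I/577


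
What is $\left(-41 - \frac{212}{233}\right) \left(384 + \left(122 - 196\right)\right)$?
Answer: $- \frac{3027150}{233} \approx -12992.0$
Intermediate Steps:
$\left(-41 - \frac{212}{233}\right) \left(384 + \left(122 - 196\right)\right) = \left(-41 - \frac{212}{233}\right) \left(384 - 74\right) = \left(- \frac{9765}{233}\right) 310 = - \frac{3027150}{233}$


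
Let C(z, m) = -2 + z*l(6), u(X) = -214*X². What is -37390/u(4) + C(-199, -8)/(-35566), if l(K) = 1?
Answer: 332625241/30444496 ≈ 10.926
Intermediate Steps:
C(z, m) = -2 + z (C(z, m) = -2 + z*1 = -2 + z)
-37390/u(4) + C(-199, -8)/(-35566) = -37390/((-214*4²)) + (-2 - 199)/(-35566) = -37390/((-214*16)) - 201*(-1/35566) = -37390/(-3424) + 201/35566 = -37390*(-1/3424) + 201/35566 = 18695/1712 + 201/35566 = 332625241/30444496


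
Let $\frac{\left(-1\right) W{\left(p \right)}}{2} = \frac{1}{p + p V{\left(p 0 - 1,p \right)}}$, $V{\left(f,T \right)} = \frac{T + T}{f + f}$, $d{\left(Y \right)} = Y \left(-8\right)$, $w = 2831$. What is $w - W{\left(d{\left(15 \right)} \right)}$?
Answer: $\frac{20553059}{7260} \approx 2831.0$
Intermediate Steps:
$d{\left(Y \right)} = - 8 Y$
$V{\left(f,T \right)} = \frac{T}{f}$ ($V{\left(f,T \right)} = \frac{2 T}{2 f} = 2 T \frac{1}{2 f} = \frac{T}{f}$)
$W{\left(p \right)} = - \frac{2}{p - p^{2}}$ ($W{\left(p \right)} = - \frac{2}{p + p \frac{p}{p 0 - 1}} = - \frac{2}{p + p \frac{p}{0 - 1}} = - \frac{2}{p + p \frac{p}{-1}} = - \frac{2}{p + p p \left(-1\right)} = - \frac{2}{p + p \left(- p\right)} = - \frac{2}{p - p^{2}}$)
$w - W{\left(d{\left(15 \right)} \right)} = 2831 - \frac{2}{\left(-8\right) 15 \left(-1 - 120\right)} = 2831 - \frac{2}{\left(-120\right) \left(-1 - 120\right)} = 2831 - 2 \left(- \frac{1}{120}\right) \frac{1}{-121} = 2831 - 2 \left(- \frac{1}{120}\right) \left(- \frac{1}{121}\right) = 2831 - \frac{1}{7260} = \frac{20553059}{7260}$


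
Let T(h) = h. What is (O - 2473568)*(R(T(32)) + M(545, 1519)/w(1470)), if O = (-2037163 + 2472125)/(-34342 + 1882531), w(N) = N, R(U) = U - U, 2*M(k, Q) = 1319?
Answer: -35470398513773/31962798 ≈ -1.1097e+6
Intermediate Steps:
M(k, Q) = 1319/2 (M(k, Q) = (1/2)*1319 = 1319/2)
R(U) = 0
O = 25586/108717 (O = 434962/1848189 = 434962*(1/1848189) = 25586/108717 ≈ 0.23534)
(O - 2473568)*(R(T(32)) + M(545, 1519)/w(1470)) = (25586/108717 - 2473568)*(0 + (1319/2)/1470) = -268918866670*(0 + (1319/2)*(1/1470))/108717 = -268918866670*(0 + 1319/2940)/108717 = -268918866670/108717*1319/2940 = -35470398513773/31962798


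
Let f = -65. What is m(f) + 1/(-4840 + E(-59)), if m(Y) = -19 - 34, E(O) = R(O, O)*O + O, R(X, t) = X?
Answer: -75155/1418 ≈ -53.001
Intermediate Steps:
E(O) = O + O**2 (E(O) = O*O + O = O**2 + O = O + O**2)
m(Y) = -53
m(f) + 1/(-4840 + E(-59)) = -53 + 1/(-4840 - 59*(1 - 59)) = -53 + 1/(-4840 - 59*(-58)) = -53 + 1/(-4840 + 3422) = -53 + 1/(-1418) = -53 - 1/1418 = -75155/1418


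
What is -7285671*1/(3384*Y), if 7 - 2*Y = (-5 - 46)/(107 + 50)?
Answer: -127094483/216200 ≈ -587.86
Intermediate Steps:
Y = 575/157 (Y = 7/2 - (-5 - 46)/(2*(107 + 50)) = 7/2 - (-51)/(2*157) = 7/2 - ½*(-51/157) = 7/2 + 51/314 = 575/157 ≈ 3.6624)
-7285671*1/(3384*Y) = -7285671/(-94*575/157*(-36)) = -7285671/((-54050/157*(-36))) = -7285671/1945800/157 = -7285671*157/1945800 = -127094483/216200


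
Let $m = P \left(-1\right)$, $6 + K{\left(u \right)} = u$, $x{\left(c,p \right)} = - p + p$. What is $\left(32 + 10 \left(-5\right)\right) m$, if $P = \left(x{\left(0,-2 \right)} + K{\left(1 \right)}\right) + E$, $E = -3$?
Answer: $-144$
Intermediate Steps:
$x{\left(c,p \right)} = 0$
$K{\left(u \right)} = -6 + u$
$P = -8$ ($P = \left(0 + \left(-6 + 1\right)\right) - 3 = \left(0 - 5\right) - 3 = -5 - 3 = -8$)
$m = 8$ ($m = \left(-8\right) \left(-1\right) = 8$)
$\left(32 + 10 \left(-5\right)\right) m = \left(32 + 10 \left(-5\right)\right) 8 = \left(32 - 50\right) 8 = \left(-18\right) 8 = -144$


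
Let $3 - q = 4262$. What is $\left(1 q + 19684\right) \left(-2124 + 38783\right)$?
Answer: $565465075$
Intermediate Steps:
$q = -4259$ ($q = 3 - 4262 = -4259$)
$\left(1 q + 19684\right) \left(-2124 + 38783\right) = \left(1 \left(-4259\right) + 19684\right) \left(-2124 + 38783\right) = \left(-4259 + 19684\right) 36659 = 15425 \cdot 36659 = 565465075$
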